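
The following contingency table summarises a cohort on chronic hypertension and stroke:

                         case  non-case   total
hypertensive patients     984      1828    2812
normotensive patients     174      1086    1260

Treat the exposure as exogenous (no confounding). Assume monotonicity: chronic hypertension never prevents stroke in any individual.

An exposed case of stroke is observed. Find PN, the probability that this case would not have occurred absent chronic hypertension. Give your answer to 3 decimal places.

p₁ = P(outcome | exposed) = 984/2812 = 0.34993
p₀ = P(outcome | unexposed) = 174/1260 = 0.1381
Under exogeneity and monotonicity, PN = (p₁ − p₀)/p₁.
PN = (0.34993 − 0.1381) / 0.34993 ≈ 0.6054

PN ≈ 0.605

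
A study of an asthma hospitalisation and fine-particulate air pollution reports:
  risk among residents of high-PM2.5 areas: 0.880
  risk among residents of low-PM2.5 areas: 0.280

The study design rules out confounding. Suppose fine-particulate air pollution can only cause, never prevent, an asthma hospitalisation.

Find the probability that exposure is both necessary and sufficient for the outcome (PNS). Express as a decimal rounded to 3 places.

Let p₁ = 0.88, p₀ = 0.28.
Under exogeneity and monotonicity, PNS = p₁ − p₀.
PNS = 0.88 − 0.28 = 0.6

PNS ≈ 0.600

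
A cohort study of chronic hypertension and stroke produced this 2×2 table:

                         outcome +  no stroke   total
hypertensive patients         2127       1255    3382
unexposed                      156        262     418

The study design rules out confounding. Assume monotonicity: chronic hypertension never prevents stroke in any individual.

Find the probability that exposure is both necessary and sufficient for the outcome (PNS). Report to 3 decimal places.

PNS ≈ 0.256

p₁ = P(outcome | exposed) = 2127/3382 = 0.62892
p₀ = P(outcome | unexposed) = 156/418 = 0.37321
Under exogeneity and monotonicity, PNS = p₁ − p₀.
PNS = 0.62892 − 0.37321 = 0.25571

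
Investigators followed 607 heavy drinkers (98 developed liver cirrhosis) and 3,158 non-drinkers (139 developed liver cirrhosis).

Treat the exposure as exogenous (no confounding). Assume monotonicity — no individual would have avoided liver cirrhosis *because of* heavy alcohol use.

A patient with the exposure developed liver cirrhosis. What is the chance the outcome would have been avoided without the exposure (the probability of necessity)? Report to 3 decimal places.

p₁ = P(outcome | exposed) = 98/607 = 0.16145
p₀ = P(outcome | unexposed) = 139/3158 = 0.044015
Under exogeneity and monotonicity, PN = (p₁ − p₀) / p₁.
PN = (0.16145 − 0.044015) / 0.16145 = 0.11743 / 0.16145 ≈ 0.7274

PN ≈ 0.727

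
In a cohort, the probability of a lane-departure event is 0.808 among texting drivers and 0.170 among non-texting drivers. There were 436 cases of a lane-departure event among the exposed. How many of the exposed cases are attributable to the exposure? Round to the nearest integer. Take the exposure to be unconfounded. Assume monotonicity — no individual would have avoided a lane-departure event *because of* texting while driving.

about 344 cases

Let p₁ = 0.808, p₀ = 0.17.
PN = (p₁ − p₀)/p₁ = (0.808 − 0.17) / 0.808 ≈ 0.78960.
Attributable cases ≈ PN × (exposed cases) = 0.78960 × 436 ≈ 344.27.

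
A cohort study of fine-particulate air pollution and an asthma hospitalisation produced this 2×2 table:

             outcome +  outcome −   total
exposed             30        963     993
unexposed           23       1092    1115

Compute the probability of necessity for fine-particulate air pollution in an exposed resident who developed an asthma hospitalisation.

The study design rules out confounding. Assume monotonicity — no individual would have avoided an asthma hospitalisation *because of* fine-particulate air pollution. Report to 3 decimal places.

p₁ = P(outcome | exposed) = 30/993 = 0.030211
p₀ = P(outcome | unexposed) = 23/1115 = 0.020628
Under exogeneity and monotonicity, PN = (p₁ − p₀) / p₁.
PN = (0.030211 − 0.020628) / 0.030211 = 0.0095837 / 0.030211 ≈ 0.3172

PN ≈ 0.317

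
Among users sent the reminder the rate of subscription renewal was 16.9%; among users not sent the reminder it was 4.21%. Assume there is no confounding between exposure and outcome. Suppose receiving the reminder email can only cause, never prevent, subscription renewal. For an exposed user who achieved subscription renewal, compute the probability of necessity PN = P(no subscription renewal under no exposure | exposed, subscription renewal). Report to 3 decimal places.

p₁ = 0.169, p₀ = 0.0421.
Under exogeneity and monotonicity, PN = (p₁ − p₀) / p₁.
PN = (0.169 − 0.0421) / 0.169 = 0.1269 / 0.169 ≈ 0.7509

PN ≈ 0.751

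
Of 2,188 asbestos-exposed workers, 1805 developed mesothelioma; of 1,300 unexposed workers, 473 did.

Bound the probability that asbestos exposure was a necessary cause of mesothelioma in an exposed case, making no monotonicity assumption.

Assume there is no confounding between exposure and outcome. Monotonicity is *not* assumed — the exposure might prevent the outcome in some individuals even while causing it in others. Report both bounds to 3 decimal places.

0.559 ≤ PN ≤ 0.771

p₁ = P(outcome | exposed) = 1805/2188 = 0.82495
p₀ = P(outcome | unexposed) = 473/1300 = 0.36385
Under exogeneity alone the bounds on PN are max{0,(p₁−p₀)/p₁} ≤ PN ≤ min{1,(1−p₀)/p₁}.
  lower = (p₁ − p₀)/p₁ = 0.46111 / 0.82495 ≈ 0.5589
  upper = min{1, (1 − p₀)/p₁} = 0.63615 / 0.82495 ≈ 0.7711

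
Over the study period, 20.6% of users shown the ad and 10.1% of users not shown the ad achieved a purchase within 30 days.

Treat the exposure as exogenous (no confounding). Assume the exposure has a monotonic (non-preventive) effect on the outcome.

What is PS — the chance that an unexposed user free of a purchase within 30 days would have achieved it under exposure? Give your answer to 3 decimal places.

PS ≈ 0.117

p₁ = 0.206, p₀ = 0.101.
Under exogeneity and monotonicity, PS = (p₁ − p₀) / (1 − p₀).
PS = (0.206 − 0.101) / (1 − 0.101) = 0.105 / 0.899 ≈ 0.1168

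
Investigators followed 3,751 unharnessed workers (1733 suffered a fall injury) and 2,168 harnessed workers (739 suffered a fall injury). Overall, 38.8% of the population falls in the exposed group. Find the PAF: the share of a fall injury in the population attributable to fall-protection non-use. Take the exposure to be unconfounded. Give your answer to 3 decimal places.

PAF ≈ 0.121

p₁ = P(outcome | exposed) = 1733/3751 = 0.46201
p₀ = P(outcome | unexposed) = 739/2168 = 0.34087
Overall risk P(Y=1) = π·p₁ + (1−π)·p₀ = 0.388×0.46201 + 0.612×0.34087 = 0.38787.
Under exogeneity, PAF = [P(Y=1) − p₀] / P(Y=1).
PAF = (0.38787 − 0.34087) / 0.38787 ≈ 0.1212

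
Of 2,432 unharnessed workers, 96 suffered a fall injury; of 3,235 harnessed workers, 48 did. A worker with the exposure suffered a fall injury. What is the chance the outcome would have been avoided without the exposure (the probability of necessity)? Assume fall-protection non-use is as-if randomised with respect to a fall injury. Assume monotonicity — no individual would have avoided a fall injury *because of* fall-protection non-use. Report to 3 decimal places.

p₁ = P(outcome | exposed) = 96/2432 = 0.039474
p₀ = P(outcome | unexposed) = 48/3235 = 0.014838
Under exogeneity and monotonicity, PN = (p₁ − p₀) / p₁.
PN = (0.039474 − 0.014838) / 0.039474 = 0.024636 / 0.039474 ≈ 0.6241

PN ≈ 0.624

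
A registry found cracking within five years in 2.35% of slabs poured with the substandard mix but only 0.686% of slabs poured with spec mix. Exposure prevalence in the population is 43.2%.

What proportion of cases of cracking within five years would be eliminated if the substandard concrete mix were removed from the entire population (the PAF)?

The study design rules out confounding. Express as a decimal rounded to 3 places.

p₁ = 0.0235, p₀ = 0.00686.
Overall risk P(Y=1) = π·p₁ + (1−π)·p₀ = 0.432×0.0235 + 0.568×0.00686 = 0.014048.
Under exogeneity, PAF = [P(Y=1) − p₀] / P(Y=1).
PAF = (0.014048 − 0.00686) / 0.014048 ≈ 0.5117

PAF ≈ 0.512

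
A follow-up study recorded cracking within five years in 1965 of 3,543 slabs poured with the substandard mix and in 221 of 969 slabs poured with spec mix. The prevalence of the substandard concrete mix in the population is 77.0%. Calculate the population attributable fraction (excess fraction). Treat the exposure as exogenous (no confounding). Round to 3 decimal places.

PAF ≈ 0.524

p₁ = P(outcome | exposed) = 1965/3543 = 0.55461
p₀ = P(outcome | unexposed) = 221/969 = 0.22807
Overall risk P(Y=1) = π·p₁ + (1−π)·p₀ = 0.77×0.55461 + 0.23×0.22807 = 0.47951.
Under exogeneity, PAF = [P(Y=1) − p₀] / P(Y=1).
PAF = (0.47951 − 0.22807) / 0.47951 ≈ 0.5244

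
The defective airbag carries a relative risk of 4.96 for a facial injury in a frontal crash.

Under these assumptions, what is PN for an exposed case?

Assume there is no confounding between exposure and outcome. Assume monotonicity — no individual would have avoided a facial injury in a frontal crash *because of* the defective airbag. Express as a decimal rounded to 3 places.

Under exogeneity and monotonicity, PN = (RR − 1) / RR = 1 − 1/RR.
PN = (4.96 − 1) / 4.96 = 3.96 / 4.96 ≈ 0.7984

PN ≈ 0.798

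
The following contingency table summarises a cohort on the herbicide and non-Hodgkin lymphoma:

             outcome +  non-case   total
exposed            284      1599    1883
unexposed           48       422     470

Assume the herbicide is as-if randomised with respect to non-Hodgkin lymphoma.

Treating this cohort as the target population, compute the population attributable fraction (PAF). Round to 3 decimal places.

PAF ≈ 0.276

p₁ = P(outcome | exposed) = 284/1883 = 0.15082
p₀ = P(outcome | unexposed) = 48/470 = 0.10213
Exposure prevalence π = 1883/2353 = 0.80025; overall risk P(Y=1) = 0.1411.
Under exogeneity, PAF = [P(Y=1) − p₀]/P(Y=1).
PAF = (0.1411 − 0.10213) / 0.1411 ≈ 0.2762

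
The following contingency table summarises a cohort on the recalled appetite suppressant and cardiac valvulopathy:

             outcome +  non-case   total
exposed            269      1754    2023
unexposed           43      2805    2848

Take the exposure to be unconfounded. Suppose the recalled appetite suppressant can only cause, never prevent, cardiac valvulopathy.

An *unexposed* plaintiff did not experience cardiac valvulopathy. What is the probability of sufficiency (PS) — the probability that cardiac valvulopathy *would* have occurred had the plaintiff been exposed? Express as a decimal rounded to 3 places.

p₁ = P(outcome | exposed) = 269/2023 = 0.13297
p₀ = P(outcome | unexposed) = 43/2848 = 0.015098
Under exogeneity and monotonicity, PS = (p₁ − p₀)/(1 − p₀).
PS = (0.13297 − 0.015098) / 0.9849 ≈ 0.1197

PS ≈ 0.120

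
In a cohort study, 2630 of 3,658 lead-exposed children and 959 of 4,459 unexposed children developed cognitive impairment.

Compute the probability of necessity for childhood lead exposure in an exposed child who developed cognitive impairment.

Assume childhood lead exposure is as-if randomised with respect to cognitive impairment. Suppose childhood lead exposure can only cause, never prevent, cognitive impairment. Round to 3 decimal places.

PN ≈ 0.701

p₁ = P(outcome | exposed) = 2630/3658 = 0.71897
p₀ = P(outcome | unexposed) = 959/4459 = 0.21507
Under exogeneity and monotonicity, PN = (p₁ − p₀) / p₁.
PN = (0.71897 − 0.21507) / 0.71897 = 0.5039 / 0.71897 ≈ 0.7009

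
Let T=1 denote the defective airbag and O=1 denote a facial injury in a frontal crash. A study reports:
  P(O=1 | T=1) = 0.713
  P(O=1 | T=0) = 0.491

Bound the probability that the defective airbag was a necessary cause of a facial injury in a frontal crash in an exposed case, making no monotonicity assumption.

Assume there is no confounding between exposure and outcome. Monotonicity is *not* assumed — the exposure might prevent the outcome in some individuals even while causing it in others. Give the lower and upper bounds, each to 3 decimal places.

0.311 ≤ PN ≤ 0.714

Let p₁ = 0.713, p₀ = 0.491.
Under exogeneity alone the bounds on PN are max{0,(p₁−p₀)/p₁} ≤ PN ≤ min{1,(1−p₀)/p₁}.
  lower = (p₁ − p₀)/p₁ = 0.222 / 0.713 ≈ 0.3114
  upper = min{1, (1 − p₀)/p₁} = 0.509 / 0.713 ≈ 0.7139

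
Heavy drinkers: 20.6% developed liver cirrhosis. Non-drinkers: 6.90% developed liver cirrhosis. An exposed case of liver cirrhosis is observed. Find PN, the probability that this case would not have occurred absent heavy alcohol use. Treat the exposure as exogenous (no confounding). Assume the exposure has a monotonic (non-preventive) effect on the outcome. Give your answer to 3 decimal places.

p₁ = 0.206, p₀ = 0.069.
Under exogeneity and monotonicity, PN = (p₁ − p₀) / p₁.
PN = (0.206 − 0.069) / 0.206 = 0.137 / 0.206 ≈ 0.6650

PN ≈ 0.665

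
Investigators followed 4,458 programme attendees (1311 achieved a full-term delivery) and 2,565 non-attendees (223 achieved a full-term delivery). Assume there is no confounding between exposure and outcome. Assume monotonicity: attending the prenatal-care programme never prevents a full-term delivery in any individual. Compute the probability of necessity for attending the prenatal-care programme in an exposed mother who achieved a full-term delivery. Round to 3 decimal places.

p₁ = P(outcome | exposed) = 1311/4458 = 0.29408
p₀ = P(outcome | unexposed) = 223/2565 = 0.08694
Under exogeneity and monotonicity, PN = (p₁ − p₀) / p₁.
PN = (0.29408 − 0.08694) / 0.29408 = 0.20714 / 0.29408 ≈ 0.7044

PN ≈ 0.704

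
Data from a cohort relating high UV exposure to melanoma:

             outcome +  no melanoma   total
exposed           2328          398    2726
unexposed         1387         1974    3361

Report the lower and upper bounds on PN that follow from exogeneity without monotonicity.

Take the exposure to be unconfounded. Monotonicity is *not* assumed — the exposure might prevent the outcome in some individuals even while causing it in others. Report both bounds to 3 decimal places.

p₁ = P(outcome | exposed) = 2328/2726 = 0.854
p₀ = P(outcome | unexposed) = 1387/3361 = 0.41267
Under exogeneity alone the bounds on PN are max{0,(p₁−p₀)/p₁} ≤ PN ≤ min{1,(1−p₀)/p₁}.
  lower = (p₁ − p₀)/p₁ = 0.44132 / 0.854 ≈ 0.5168
  upper = min{1, (1 − p₀)/p₁} = 0.58733 / 0.854 ≈ 0.6877

0.517 ≤ PN ≤ 0.688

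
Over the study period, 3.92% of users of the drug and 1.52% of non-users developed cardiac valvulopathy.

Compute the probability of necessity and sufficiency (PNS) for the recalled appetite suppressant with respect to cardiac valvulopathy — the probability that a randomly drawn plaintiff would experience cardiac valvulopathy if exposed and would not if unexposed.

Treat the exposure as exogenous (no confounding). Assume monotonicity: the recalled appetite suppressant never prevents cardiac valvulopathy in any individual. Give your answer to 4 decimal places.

PNS ≈ 0.0240

p₁ = 0.0392, p₀ = 0.0152.
Under exogeneity and monotonicity, PNS = p₁ − p₀.
PNS = 0.0392 − 0.0152 = 0.024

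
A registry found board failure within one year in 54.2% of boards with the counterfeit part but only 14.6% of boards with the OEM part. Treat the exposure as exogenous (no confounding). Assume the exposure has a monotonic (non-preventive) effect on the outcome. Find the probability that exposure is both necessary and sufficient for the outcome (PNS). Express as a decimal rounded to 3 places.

PNS ≈ 0.396

p₁ = 0.542, p₀ = 0.146.
Under exogeneity and monotonicity, PNS = p₁ − p₀.
PNS = 0.542 − 0.146 = 0.396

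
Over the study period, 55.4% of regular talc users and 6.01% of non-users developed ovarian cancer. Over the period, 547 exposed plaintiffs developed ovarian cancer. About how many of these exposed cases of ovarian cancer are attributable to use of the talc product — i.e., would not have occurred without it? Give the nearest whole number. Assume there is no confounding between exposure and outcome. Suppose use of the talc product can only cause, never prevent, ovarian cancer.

p₁ = 0.554, p₀ = 0.0601.
PN = (p₁ − p₀)/p₁ = (0.554 − 0.0601) / 0.554 ≈ 0.89152.
Attributable cases ≈ PN × (exposed cases) = 0.89152 × 547 ≈ 487.66.

about 488 cases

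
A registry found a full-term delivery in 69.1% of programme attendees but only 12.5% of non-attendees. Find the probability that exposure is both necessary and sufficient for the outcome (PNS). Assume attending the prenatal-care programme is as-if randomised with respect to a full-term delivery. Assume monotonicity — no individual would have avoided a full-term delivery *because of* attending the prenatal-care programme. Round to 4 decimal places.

PNS ≈ 0.5660

p₁ = 0.691, p₀ = 0.125.
Under exogeneity and monotonicity, PNS = p₁ − p₀.
PNS = 0.691 − 0.125 = 0.566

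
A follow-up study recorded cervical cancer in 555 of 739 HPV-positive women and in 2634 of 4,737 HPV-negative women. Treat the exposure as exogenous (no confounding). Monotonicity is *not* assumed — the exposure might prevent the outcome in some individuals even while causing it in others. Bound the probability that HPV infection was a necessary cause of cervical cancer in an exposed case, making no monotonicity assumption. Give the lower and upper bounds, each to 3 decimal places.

0.260 ≤ PN ≤ 0.591

p₁ = P(outcome | exposed) = 555/739 = 0.75101
p₀ = P(outcome | unexposed) = 2634/4737 = 0.55605
Under exogeneity alone the bounds on PN are max{0,(p₁−p₀)/p₁} ≤ PN ≤ min{1,(1−p₀)/p₁}.
  lower = (p₁ − p₀)/p₁ = 0.19497 / 0.75101 ≈ 0.2596
  upper = min{1, (1 − p₀)/p₁} = 0.44395 / 0.75101 ≈ 0.5911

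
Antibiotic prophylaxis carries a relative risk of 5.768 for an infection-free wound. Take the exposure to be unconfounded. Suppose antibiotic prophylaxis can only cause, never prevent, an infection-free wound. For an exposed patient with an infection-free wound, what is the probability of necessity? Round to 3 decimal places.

Under exogeneity and monotonicity, PN = (RR − 1) / RR = 1 − 1/RR.
PN = (5.768 − 1) / 5.768 = 4.768 / 5.768 ≈ 0.8266

PN ≈ 0.827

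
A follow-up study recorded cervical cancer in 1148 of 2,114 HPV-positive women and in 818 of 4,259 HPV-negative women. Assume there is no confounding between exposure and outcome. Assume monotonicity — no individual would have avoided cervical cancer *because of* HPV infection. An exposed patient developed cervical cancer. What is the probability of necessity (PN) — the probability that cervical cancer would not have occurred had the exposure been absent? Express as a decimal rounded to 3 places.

p₁ = P(outcome | exposed) = 1148/2114 = 0.54305
p₀ = P(outcome | unexposed) = 818/4259 = 0.19206
Under exogeneity and monotonicity, PN = (p₁ − p₀) / p₁.
PN = (0.54305 − 0.19206) / 0.54305 = 0.35098 / 0.54305 ≈ 0.6463

PN ≈ 0.646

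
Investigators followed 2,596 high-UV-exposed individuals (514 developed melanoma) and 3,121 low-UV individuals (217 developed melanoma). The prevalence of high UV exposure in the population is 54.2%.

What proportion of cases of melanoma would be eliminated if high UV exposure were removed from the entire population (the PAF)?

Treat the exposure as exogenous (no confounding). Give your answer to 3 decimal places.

p₁ = P(outcome | exposed) = 514/2596 = 0.198
p₀ = P(outcome | unexposed) = 217/3121 = 0.069529
Overall risk P(Y=1) = π·p₁ + (1−π)·p₀ = 0.542×0.198 + 0.458×0.069529 = 0.13916.
Under exogeneity, PAF = [P(Y=1) − p₀] / P(Y=1).
PAF = (0.13916 − 0.069529) / 0.13916 ≈ 0.5004

PAF ≈ 0.500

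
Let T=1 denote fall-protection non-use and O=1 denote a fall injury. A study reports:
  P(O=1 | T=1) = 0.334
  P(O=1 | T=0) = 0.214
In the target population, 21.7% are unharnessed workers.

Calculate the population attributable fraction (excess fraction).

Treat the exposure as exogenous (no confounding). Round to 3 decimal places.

PAF ≈ 0.108

Let p₁ = 0.334, p₀ = 0.214.
Overall risk P(Y=1) = π·p₁ + (1−π)·p₀ = 0.217×0.334 + 0.783×0.214 = 0.24004.
Under exogeneity, PAF = [P(Y=1) − p₀] / P(Y=1).
PAF = (0.24004 − 0.214) / 0.24004 ≈ 0.1085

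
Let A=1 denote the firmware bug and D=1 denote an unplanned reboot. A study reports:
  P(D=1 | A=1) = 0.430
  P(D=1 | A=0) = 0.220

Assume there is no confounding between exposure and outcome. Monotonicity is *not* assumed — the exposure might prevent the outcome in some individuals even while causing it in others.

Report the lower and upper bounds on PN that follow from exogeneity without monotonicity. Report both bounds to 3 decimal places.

Let p₁ = 0.43, p₀ = 0.22.
Under exogeneity alone the bounds on PN are max{0,(p₁−p₀)/p₁} ≤ PN ≤ min{1,(1−p₀)/p₁}.
  lower = (p₁ − p₀)/p₁ = 0.21 / 0.43 ≈ 0.4884
  upper = min{1, (1 − p₀)/p₁} = 0.78 / 0.43 ≈ 1.8140 → capped at 1

0.488 ≤ PN ≤ 1.000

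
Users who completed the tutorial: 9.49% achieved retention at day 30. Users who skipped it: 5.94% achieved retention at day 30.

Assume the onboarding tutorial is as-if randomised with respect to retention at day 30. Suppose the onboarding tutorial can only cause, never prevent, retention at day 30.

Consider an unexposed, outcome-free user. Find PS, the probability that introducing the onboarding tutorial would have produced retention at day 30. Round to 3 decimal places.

PS ≈ 0.038

p₁ = 0.0949, p₀ = 0.0594.
Under exogeneity and monotonicity, PS = (p₁ − p₀) / (1 − p₀).
PS = (0.0949 − 0.0594) / (1 − 0.0594) = 0.0355 / 0.9406 ≈ 0.0377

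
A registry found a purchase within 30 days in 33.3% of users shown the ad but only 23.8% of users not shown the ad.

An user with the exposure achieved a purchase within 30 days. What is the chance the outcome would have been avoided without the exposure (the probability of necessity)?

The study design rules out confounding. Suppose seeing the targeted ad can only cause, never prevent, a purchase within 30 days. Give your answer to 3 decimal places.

p₁ = 0.333, p₀ = 0.238.
Under exogeneity and monotonicity, PN = (p₁ − p₀) / p₁.
PN = (0.333 − 0.238) / 0.333 = 0.095 / 0.333 ≈ 0.2853

PN ≈ 0.285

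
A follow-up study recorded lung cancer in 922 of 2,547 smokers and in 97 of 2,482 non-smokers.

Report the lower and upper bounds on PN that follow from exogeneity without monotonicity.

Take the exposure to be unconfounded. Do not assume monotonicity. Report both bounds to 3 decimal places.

0.892 ≤ PN ≤ 1.000

p₁ = P(outcome | exposed) = 922/2547 = 0.36199
p₀ = P(outcome | unexposed) = 97/2482 = 0.039081
Under exogeneity alone the bounds on PN are max{0,(p₁−p₀)/p₁} ≤ PN ≤ min{1,(1−p₀)/p₁}.
  lower = (p₁ − p₀)/p₁ = 0.32291 / 0.36199 ≈ 0.8920
  upper = min{1, (1 − p₀)/p₁} = 0.96092 / 0.36199 ≈ 2.6545 → capped at 1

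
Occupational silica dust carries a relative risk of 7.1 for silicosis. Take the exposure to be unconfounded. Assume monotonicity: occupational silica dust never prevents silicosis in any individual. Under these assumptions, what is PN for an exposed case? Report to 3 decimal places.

PN ≈ 0.859

Under exogeneity and monotonicity, PN = (RR − 1) / RR = 1 − 1/RR.
PN = (7.1 − 1) / 7.1 = 6.1 / 7.1 ≈ 0.8592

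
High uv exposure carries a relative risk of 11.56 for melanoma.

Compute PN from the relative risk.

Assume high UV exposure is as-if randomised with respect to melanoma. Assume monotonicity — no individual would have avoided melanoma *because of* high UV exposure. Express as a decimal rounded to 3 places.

Under exogeneity and monotonicity, PN = (RR − 1) / RR = 1 − 1/RR.
PN = (11.56 − 1) / 11.56 = 10.56 / 11.56 ≈ 0.9135

PN ≈ 0.913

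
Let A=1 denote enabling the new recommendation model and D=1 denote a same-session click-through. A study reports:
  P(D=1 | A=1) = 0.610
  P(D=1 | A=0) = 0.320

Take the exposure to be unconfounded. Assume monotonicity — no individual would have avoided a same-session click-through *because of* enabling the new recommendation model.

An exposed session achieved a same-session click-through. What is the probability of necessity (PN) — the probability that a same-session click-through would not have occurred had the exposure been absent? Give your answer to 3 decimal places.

Let p₁ = 0.61, p₀ = 0.32.
Under exogeneity and monotonicity, PN = (p₁ − p₀) / p₁.
PN = (0.61 − 0.32) / 0.61 = 0.29 / 0.61 ≈ 0.4754

PN ≈ 0.475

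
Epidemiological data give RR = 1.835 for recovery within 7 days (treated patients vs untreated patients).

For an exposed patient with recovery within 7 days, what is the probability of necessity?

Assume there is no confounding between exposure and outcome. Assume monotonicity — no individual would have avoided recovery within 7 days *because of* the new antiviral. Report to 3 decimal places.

Under exogeneity and monotonicity, PN = (RR − 1) / RR = 1 − 1/RR.
PN = (1.835 − 1) / 1.835 = 0.835 / 1.835 ≈ 0.4550

PN ≈ 0.455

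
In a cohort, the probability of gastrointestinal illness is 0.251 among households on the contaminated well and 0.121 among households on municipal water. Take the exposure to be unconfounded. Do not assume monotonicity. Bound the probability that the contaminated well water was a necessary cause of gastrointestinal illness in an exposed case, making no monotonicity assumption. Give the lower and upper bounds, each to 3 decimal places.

0.518 ≤ PN ≤ 1.000

Let p₁ = 0.251, p₀ = 0.121.
Under exogeneity alone the bounds on PN are max{0,(p₁−p₀)/p₁} ≤ PN ≤ min{1,(1−p₀)/p₁}.
  lower = (p₁ − p₀)/p₁ = 0.13 / 0.251 ≈ 0.5179
  upper = min{1, (1 − p₀)/p₁} = 0.879 / 0.251 ≈ 3.5020 → capped at 1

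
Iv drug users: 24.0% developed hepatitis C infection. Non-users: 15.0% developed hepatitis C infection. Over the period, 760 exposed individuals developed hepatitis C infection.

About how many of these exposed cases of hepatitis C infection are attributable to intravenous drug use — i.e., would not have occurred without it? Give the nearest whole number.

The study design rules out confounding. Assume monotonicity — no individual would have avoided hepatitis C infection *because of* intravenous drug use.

p₁ = 0.24, p₀ = 0.15.
PN = (p₁ − p₀)/p₁ = (0.24 − 0.15) / 0.24 ≈ 0.37500.
Attributable cases ≈ PN × (exposed cases) = 0.37500 × 760 ≈ 285.00.

about 285 cases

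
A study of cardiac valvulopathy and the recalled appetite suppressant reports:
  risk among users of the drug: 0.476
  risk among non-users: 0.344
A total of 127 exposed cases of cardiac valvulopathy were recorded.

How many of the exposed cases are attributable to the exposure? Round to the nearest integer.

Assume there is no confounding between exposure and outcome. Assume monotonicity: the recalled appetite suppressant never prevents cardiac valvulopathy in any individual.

about 35 cases

Let p₁ = 0.476, p₀ = 0.344.
PN = (p₁ − p₀)/p₁ = (0.476 − 0.344) / 0.476 ≈ 0.27731.
Attributable cases ≈ PN × (exposed cases) = 0.27731 × 127 ≈ 35.22.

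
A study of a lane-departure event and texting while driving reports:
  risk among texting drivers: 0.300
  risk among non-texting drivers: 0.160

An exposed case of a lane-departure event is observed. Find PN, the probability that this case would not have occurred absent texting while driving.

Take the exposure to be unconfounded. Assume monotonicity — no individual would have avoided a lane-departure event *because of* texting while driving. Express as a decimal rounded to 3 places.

PN ≈ 0.467

Let p₁ = 0.3, p₀ = 0.16.
Under exogeneity and monotonicity, PN = (p₁ − p₀) / p₁.
PN = (0.3 − 0.16) / 0.3 = 0.14 / 0.3 ≈ 0.4667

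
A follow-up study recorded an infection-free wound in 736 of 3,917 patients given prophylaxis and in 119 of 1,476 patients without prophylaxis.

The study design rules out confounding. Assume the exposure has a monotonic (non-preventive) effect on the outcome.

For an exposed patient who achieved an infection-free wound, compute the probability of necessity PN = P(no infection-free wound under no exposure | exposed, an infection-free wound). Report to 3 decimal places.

p₁ = P(outcome | exposed) = 736/3917 = 0.1879
p₀ = P(outcome | unexposed) = 119/1476 = 0.080623
Under exogeneity and monotonicity, PN = (p₁ − p₀) / p₁.
PN = (0.1879 − 0.080623) / 0.1879 = 0.10728 / 0.1879 ≈ 0.5709

PN ≈ 0.571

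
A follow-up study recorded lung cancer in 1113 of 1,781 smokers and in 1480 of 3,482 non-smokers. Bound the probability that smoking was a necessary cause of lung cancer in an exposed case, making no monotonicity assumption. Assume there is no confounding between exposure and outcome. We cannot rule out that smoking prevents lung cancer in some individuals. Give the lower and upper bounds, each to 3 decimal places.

0.320 ≤ PN ≤ 0.920

p₁ = P(outcome | exposed) = 1113/1781 = 0.62493
p₀ = P(outcome | unexposed) = 1480/3482 = 0.42504
Under exogeneity alone the bounds on PN are max{0,(p₁−p₀)/p₁} ≤ PN ≤ min{1,(1−p₀)/p₁}.
  lower = (p₁ − p₀)/p₁ = 0.19989 / 0.62493 ≈ 0.3199
  upper = min{1, (1 − p₀)/p₁} = 0.57496 / 0.62493 ≈ 0.9200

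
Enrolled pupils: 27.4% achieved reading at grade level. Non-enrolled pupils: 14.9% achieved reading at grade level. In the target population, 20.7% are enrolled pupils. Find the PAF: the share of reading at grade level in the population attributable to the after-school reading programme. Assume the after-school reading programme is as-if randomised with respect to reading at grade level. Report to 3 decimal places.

p₁ = 0.274, p₀ = 0.149.
Overall risk P(Y=1) = π·p₁ + (1−π)·p₀ = 0.207×0.274 + 0.793×0.149 = 0.17488.
Under exogeneity, PAF = [P(Y=1) − p₀] / P(Y=1).
PAF = (0.17488 − 0.149) / 0.17488 ≈ 0.1480

PAF ≈ 0.148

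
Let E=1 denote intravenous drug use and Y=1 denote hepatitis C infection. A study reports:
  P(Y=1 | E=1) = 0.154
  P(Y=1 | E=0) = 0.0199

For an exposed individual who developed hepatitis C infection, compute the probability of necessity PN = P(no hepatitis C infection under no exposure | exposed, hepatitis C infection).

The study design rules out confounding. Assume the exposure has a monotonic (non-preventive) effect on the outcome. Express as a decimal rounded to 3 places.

PN ≈ 0.871

Let p₁ = 0.154, p₀ = 0.0199.
Under exogeneity and monotonicity, PN = (p₁ − p₀) / p₁.
PN = (0.154 − 0.0199) / 0.154 = 0.1341 / 0.154 ≈ 0.8708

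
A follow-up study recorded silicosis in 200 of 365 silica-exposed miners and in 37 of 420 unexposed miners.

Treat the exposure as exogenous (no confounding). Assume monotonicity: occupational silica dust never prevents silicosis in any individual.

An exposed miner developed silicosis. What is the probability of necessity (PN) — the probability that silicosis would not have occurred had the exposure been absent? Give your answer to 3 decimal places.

PN ≈ 0.839

p₁ = P(outcome | exposed) = 200/365 = 0.54795
p₀ = P(outcome | unexposed) = 37/420 = 0.088095
Under exogeneity and monotonicity, PN = (p₁ − p₀) / p₁.
PN = (0.54795 − 0.088095) / 0.54795 = 0.45985 / 0.54795 ≈ 0.8392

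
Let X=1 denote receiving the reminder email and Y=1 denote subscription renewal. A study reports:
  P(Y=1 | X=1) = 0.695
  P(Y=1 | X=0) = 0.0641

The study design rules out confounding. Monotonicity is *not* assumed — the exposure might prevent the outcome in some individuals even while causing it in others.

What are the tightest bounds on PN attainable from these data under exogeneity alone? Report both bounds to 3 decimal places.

Let p₁ = 0.695, p₀ = 0.0641.
Under exogeneity alone the bounds on PN are max{0,(p₁−p₀)/p₁} ≤ PN ≤ min{1,(1−p₀)/p₁}.
  lower = (p₁ − p₀)/p₁ = 0.6309 / 0.695 ≈ 0.9078
  upper = min{1, (1 − p₀)/p₁} = 0.9359 / 0.695 ≈ 1.3466 → capped at 1

0.908 ≤ PN ≤ 1.000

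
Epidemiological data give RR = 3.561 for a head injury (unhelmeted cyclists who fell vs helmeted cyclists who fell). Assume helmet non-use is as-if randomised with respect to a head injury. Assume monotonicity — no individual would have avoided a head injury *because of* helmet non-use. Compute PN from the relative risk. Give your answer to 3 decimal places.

Under exogeneity and monotonicity, PN = (RR − 1) / RR = 1 − 1/RR.
PN = (3.561 − 1) / 3.561 = 2.561 / 3.561 ≈ 0.7192

PN ≈ 0.719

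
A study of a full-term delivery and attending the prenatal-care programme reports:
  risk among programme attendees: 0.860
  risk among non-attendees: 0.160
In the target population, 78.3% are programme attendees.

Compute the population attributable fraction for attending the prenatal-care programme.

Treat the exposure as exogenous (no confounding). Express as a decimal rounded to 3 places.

Let p₁ = 0.86, p₀ = 0.16.
Overall risk P(Y=1) = π·p₁ + (1−π)·p₀ = 0.783×0.86 + 0.217×0.16 = 0.7081.
Under exogeneity, PAF = [P(Y=1) − p₀] / P(Y=1).
PAF = (0.7081 − 0.16) / 0.7081 ≈ 0.7740

PAF ≈ 0.774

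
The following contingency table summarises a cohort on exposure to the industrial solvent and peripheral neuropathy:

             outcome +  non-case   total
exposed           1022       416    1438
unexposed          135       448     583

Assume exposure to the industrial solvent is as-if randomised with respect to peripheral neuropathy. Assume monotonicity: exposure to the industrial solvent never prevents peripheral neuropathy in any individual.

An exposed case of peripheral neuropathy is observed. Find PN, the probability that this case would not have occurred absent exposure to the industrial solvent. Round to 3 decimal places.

PN ≈ 0.674

p₁ = P(outcome | exposed) = 1022/1438 = 0.71071
p₀ = P(outcome | unexposed) = 135/583 = 0.23156
Under exogeneity and monotonicity, PN = (p₁ − p₀)/p₁.
PN = (0.71071 − 0.23156) / 0.71071 ≈ 0.6742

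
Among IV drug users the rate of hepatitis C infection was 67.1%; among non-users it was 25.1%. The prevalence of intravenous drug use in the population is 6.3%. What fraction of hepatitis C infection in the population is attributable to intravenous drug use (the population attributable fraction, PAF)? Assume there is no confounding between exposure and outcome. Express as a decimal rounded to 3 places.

p₁ = 0.671, p₀ = 0.251.
Overall risk P(Y=1) = π·p₁ + (1−π)·p₀ = 0.063×0.671 + 0.937×0.251 = 0.27746.
Under exogeneity, PAF = [P(Y=1) − p₀] / P(Y=1).
PAF = (0.27746 − 0.251) / 0.27746 ≈ 0.0954

PAF ≈ 0.095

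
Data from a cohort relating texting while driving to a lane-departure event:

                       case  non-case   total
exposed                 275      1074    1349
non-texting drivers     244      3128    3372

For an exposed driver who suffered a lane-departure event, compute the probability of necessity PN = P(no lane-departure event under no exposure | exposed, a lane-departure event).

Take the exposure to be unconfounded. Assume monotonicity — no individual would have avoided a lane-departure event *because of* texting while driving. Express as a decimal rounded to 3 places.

p₁ = P(outcome | exposed) = 275/1349 = 0.20385
p₀ = P(outcome | unexposed) = 244/3372 = 0.072361
Under exogeneity and monotonicity, PN = (p₁ − p₀)/p₁.
PN = (0.20385 − 0.072361) / 0.20385 ≈ 0.6450

PN ≈ 0.645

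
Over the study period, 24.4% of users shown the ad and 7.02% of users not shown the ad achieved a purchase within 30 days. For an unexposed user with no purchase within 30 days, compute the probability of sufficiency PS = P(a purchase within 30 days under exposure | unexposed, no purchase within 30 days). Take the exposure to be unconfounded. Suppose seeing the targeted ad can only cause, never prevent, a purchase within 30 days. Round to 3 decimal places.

p₁ = 0.244, p₀ = 0.0702.
Under exogeneity and monotonicity, PS = (p₁ − p₀) / (1 − p₀).
PS = (0.244 − 0.0702) / (1 − 0.0702) = 0.1738 / 0.9298 ≈ 0.1869

PS ≈ 0.187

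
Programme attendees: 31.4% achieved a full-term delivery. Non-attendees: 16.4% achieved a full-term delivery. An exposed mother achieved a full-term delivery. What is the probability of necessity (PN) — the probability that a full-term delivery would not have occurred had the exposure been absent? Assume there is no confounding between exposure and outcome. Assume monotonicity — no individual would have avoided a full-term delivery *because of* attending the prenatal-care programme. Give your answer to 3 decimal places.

p₁ = 0.314, p₀ = 0.164.
Under exogeneity and monotonicity, PN = (p₁ − p₀) / p₁.
PN = (0.314 − 0.164) / 0.314 = 0.15 / 0.314 ≈ 0.4777

PN ≈ 0.478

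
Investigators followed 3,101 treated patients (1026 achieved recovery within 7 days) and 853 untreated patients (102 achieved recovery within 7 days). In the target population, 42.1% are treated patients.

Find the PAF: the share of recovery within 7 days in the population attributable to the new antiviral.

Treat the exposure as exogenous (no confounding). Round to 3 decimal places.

p₁ = P(outcome | exposed) = 1026/3101 = 0.33086
p₀ = P(outcome | unexposed) = 102/853 = 0.11958
Overall risk P(Y=1) = π·p₁ + (1−π)·p₀ = 0.421×0.33086 + 0.579×0.11958 = 0.20853.
Under exogeneity, PAF = [P(Y=1) − p₀] / P(Y=1).
PAF = (0.20853 − 0.11958) / 0.20853 ≈ 0.4266

PAF ≈ 0.427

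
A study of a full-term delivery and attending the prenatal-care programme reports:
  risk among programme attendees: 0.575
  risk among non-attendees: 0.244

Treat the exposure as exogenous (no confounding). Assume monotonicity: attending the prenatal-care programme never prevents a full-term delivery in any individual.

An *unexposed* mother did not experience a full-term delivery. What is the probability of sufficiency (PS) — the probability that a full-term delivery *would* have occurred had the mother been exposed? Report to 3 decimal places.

Let p₁ = 0.575, p₀ = 0.244.
Under exogeneity and monotonicity, PS = (p₁ − p₀) / (1 − p₀).
PS = (0.575 − 0.244) / (1 − 0.244) = 0.331 / 0.756 ≈ 0.4378

PS ≈ 0.438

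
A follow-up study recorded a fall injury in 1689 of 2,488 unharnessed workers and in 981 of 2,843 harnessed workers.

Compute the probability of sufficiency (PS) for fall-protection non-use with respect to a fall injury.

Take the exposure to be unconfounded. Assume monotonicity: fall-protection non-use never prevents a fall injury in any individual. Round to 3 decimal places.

p₁ = P(outcome | exposed) = 1689/2488 = 0.67886
p₀ = P(outcome | unexposed) = 981/2843 = 0.34506
Under exogeneity and monotonicity, PS = (p₁ − p₀) / (1 − p₀).
PS = (0.67886 − 0.34506) / (1 − 0.34506) = 0.3338 / 0.65494 ≈ 0.5097

PS ≈ 0.510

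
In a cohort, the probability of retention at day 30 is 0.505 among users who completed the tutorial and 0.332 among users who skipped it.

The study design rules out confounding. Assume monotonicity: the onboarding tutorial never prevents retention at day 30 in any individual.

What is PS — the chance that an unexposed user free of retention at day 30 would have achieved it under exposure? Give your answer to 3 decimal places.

PS ≈ 0.259

Let p₁ = 0.505, p₀ = 0.332.
Under exogeneity and monotonicity, PS = (p₁ − p₀) / (1 − p₀).
PS = (0.505 − 0.332) / (1 − 0.332) = 0.173 / 0.668 ≈ 0.2590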